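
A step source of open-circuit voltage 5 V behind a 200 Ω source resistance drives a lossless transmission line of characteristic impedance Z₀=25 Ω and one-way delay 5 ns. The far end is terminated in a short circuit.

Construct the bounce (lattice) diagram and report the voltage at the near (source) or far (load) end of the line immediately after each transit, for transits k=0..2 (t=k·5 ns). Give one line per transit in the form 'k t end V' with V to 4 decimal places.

0 0 source 0.5556
1 5 load 0.0000
2 10 source -0.4321

Γ_L=-1.000000, Γ_S=0.777778; launch V₁=5·25/225=0.555556
k=0 src: V=0.5556
k=1 load: inc=0.555556, refl=0.555556·-1.000000=-0.5556; V=0.000000+0.555556+-0.555556=0.0000
k=2 src: inc=-0.555556, refl=-0.555556·0.777778=-0.4321; V=0.555556+-0.555556+-0.432099=-0.4321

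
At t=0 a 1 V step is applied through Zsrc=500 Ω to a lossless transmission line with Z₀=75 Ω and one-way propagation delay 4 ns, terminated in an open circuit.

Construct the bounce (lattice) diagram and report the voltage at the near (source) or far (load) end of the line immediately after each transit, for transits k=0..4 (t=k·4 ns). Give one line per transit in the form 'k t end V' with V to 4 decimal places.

Γ_L=1.000000, Γ_S=0.739130; launch V₁=1·75/575=0.130435
k=0 src: V=0.1304
k=1 load: inc=0.130435, refl=0.130435·1.000000=0.1304; V=0.000000+0.130435+0.130435=0.2609
k=2 src: inc=0.130435, refl=0.130435·0.739130=0.0964; V=0.130435+0.130435+0.096408=0.3573
k=3 load: inc=0.096408, refl=0.096408·1.000000=0.0964; V=0.260870+0.096408+0.096408=0.4537
k=4 src: inc=0.096408, refl=0.096408·0.739130=0.0713; V=0.357278+0.096408+0.071258=0.5249

0 0 source 0.1304
1 4 load 0.2609
2 8 source 0.3573
3 12 load 0.4537
4 16 source 0.5249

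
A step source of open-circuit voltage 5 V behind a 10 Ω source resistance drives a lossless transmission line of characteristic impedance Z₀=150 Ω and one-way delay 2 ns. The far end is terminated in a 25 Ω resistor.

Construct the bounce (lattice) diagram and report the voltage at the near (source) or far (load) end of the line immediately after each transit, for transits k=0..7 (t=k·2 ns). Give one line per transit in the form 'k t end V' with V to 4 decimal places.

Γ_L=-0.714286, Γ_S=-0.875000; launch V₁=5·150/160=4.687500
k=0 src: V=4.6875
k=1 load: inc=4.687500, refl=4.687500·-0.714286=-3.3482; V=0.000000+4.687500+-3.348214=1.3393
k=2 src: inc=-3.348214, refl=-3.348214·-0.875000=2.9297; V=4.687500+-3.348214+2.929688=4.2690
k=3 load: inc=2.929688, refl=2.929688·-0.714286=-2.0926; V=1.339286+2.929688+-2.092634=2.1763
k=4 src: inc=-2.092634, refl=-2.092634·-0.875000=1.8311; V=4.268973+-2.092634+1.831055=4.0074
k=5 load: inc=1.831055, refl=1.831055·-0.714286=-1.3079; V=2.176339+1.831055+-1.307896=2.6995
k=6 src: inc=-1.307896, refl=-1.307896·-0.875000=1.1444; V=4.007394+-1.307896+1.144409=3.8439
k=7 load: inc=1.144409, refl=1.144409·-0.714286=-0.8174; V=2.699498+1.144409+-0.817435=3.0265

0 0 source 4.6875
1 2 load 1.3393
2 4 source 4.2690
3 6 load 2.1763
4 8 source 4.0074
5 10 load 2.6995
6 12 source 3.8439
7 14 load 3.0265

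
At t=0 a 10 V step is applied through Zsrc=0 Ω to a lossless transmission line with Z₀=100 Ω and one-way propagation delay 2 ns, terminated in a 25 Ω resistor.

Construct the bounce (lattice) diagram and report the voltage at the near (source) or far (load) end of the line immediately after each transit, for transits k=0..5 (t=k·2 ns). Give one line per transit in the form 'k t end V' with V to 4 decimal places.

0 0 source 10.0000
1 2 load 4.0000
2 4 source 10.0000
3 6 load 6.4000
4 8 source 10.0000
5 10 load 7.8400

Γ_L=-0.600000, Γ_S=-1.000000; launch V₁=10·100/100=10.000000
k=0 src: V=10.0000
k=1 load: inc=10.000000, refl=10.000000·-0.600000=-6.0000; V=0.000000+10.000000+-6.000000=4.0000
k=2 src: inc=-6.000000, refl=-6.000000·-1.000000=6.0000; V=10.000000+-6.000000+6.000000=10.0000
k=3 load: inc=6.000000, refl=6.000000·-0.600000=-3.6000; V=4.000000+6.000000+-3.600000=6.4000
k=4 src: inc=-3.600000, refl=-3.600000·-1.000000=3.6000; V=10.000000+-3.600000+3.600000=10.0000
k=5 load: inc=3.600000, refl=3.600000·-0.600000=-2.1600; V=6.400000+3.600000+-2.160000=7.8400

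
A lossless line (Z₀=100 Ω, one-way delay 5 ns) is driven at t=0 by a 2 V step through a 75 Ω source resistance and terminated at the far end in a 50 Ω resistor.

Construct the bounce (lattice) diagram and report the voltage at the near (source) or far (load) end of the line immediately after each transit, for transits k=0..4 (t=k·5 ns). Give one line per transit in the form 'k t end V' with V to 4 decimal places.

Γ_L=-0.333333, Γ_S=-0.142857; launch V₁=2·100/175=1.142857
k=0 src: V=1.1429
k=1 load: inc=1.142857, refl=1.142857·-0.333333=-0.3810; V=0.000000+1.142857+-0.380952=0.7619
k=2 src: inc=-0.380952, refl=-0.380952·-0.142857=0.0544; V=1.142857+-0.380952+0.054422=0.8163
k=3 load: inc=0.054422, refl=0.054422·-0.333333=-0.0181; V=0.761905+0.054422+-0.018141=0.7982
k=4 src: inc=-0.018141, refl=-0.018141·-0.142857=0.0026; V=0.816327+-0.018141+0.002592=0.8008

0 0 source 1.1429
1 5 load 0.7619
2 10 source 0.8163
3 15 load 0.7982
4 20 source 0.8008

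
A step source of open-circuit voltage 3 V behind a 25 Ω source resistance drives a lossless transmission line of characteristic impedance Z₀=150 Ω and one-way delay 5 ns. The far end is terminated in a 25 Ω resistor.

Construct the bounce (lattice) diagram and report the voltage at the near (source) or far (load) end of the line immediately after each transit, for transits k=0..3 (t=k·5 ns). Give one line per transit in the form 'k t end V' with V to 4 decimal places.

Γ_L=-0.714286, Γ_S=-0.714286; launch V₁=3·150/175=2.571429
k=0 src: V=2.5714
k=1 load: inc=2.571429, refl=2.571429·-0.714286=-1.8367; V=0.000000+2.571429+-1.836735=0.7347
k=2 src: inc=-1.836735, refl=-1.836735·-0.714286=1.3120; V=2.571429+-1.836735+1.311953=2.0466
k=3 load: inc=1.311953, refl=1.311953·-0.714286=-0.9371; V=0.734694+1.311953+-0.937110=1.1095

0 0 source 2.5714
1 5 load 0.7347
2 10 source 2.0466
3 15 load 1.1095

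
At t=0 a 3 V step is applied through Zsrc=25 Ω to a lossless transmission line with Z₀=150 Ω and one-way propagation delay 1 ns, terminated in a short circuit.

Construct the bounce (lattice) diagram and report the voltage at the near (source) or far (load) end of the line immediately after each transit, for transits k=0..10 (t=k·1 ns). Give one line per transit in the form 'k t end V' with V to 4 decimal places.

Γ_L=-1.000000, Γ_S=-0.714286; launch V₁=3·150/175=2.571429
k=0 src: V=2.5714
k=1 load: inc=2.571429, refl=2.571429·-1.000000=-2.5714; V=0.000000+2.571429+-2.571429=0.0000
k=2 src: inc=-2.571429, refl=-2.571429·-0.714286=1.8367; V=2.571429+-2.571429+1.836735=1.8367
k=3 load: inc=1.836735, refl=1.836735·-1.000000=-1.8367; V=0.000000+1.836735+-1.836735=0.0000
k=4 src: inc=-1.836735, refl=-1.836735·-0.714286=1.3120; V=1.836735+-1.836735+1.311953=1.3120
k=5 load: inc=1.311953, refl=1.311953·-1.000000=-1.3120; V=0.000000+1.311953+-1.311953=0.0000
k=6 src: inc=-1.311953, refl=-1.311953·-0.714286=0.9371; V=1.311953+-1.311953+0.937110=0.9371
k=7 load: inc=0.937110, refl=0.937110·-1.000000=-0.9371; V=0.000000+0.937110+-0.937110=0.0000
k=8 src: inc=-0.937110, refl=-0.937110·-0.714286=0.6694; V=0.937110+-0.937110+0.669364=0.6694
k=9 load: inc=0.669364, refl=0.669364·-1.000000=-0.6694; V=0.000000+0.669364+-0.669364=0.0000
k=10 src: inc=-0.669364, refl=-0.669364·-0.714286=0.4781; V=0.669364+-0.669364+0.478117=0.4781

0 0 source 2.5714
1 1 load 0.0000
2 2 source 1.8367
3 3 load 0.0000
4 4 source 1.3120
5 5 load 0.0000
6 6 source 0.9371
7 7 load 0.0000
8 8 source 0.6694
9 9 load 0.0000
10 10 source 0.4781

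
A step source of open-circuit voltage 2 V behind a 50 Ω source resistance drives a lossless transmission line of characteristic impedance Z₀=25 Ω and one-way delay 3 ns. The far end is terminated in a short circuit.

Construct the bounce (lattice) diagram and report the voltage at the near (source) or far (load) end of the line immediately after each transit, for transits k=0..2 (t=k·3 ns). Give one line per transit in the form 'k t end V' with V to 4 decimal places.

0 0 source 0.6667
1 3 load 0.0000
2 6 source -0.2222

Γ_L=-1.000000, Γ_S=0.333333; launch V₁=2·25/75=0.666667
k=0 src: V=0.6667
k=1 load: inc=0.666667, refl=0.666667·-1.000000=-0.6667; V=0.000000+0.666667+-0.666667=0.0000
k=2 src: inc=-0.666667, refl=-0.666667·0.333333=-0.2222; V=0.666667+-0.666667+-0.222222=-0.2222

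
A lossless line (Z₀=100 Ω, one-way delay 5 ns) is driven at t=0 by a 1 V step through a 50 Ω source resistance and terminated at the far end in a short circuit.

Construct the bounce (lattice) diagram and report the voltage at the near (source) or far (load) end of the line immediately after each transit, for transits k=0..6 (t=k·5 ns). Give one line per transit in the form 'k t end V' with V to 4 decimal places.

Γ_L=-1.000000, Γ_S=-0.333333; launch V₁=1·100/150=0.666667
k=0 src: V=0.6667
k=1 load: inc=0.666667, refl=0.666667·-1.000000=-0.6667; V=0.000000+0.666667+-0.666667=0.0000
k=2 src: inc=-0.666667, refl=-0.666667·-0.333333=0.2222; V=0.666667+-0.666667+0.222222=0.2222
k=3 load: inc=0.222222, refl=0.222222·-1.000000=-0.2222; V=0.000000+0.222222+-0.222222=0.0000
k=4 src: inc=-0.222222, refl=-0.222222·-0.333333=0.0741; V=0.222222+-0.222222+0.074074=0.0741
k=5 load: inc=0.074074, refl=0.074074·-1.000000=-0.0741; V=0.000000+0.074074+-0.074074=0.0000
k=6 src: inc=-0.074074, refl=-0.074074·-0.333333=0.0247; V=0.074074+-0.074074+0.024691=0.0247

0 0 source 0.6667
1 5 load 0.0000
2 10 source 0.2222
3 15 load 0.0000
4 20 source 0.0741
5 25 load 0.0000
6 30 source 0.0247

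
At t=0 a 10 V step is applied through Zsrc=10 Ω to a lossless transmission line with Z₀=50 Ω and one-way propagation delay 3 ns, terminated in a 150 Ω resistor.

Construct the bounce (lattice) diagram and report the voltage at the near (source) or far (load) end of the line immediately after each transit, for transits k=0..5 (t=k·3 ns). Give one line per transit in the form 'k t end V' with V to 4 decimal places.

0 0 source 8.3333
1 3 load 12.5000
2 6 source 9.7222
3 9 load 8.3333
4 12 source 9.2593
5 15 load 9.7222

Γ_L=0.500000, Γ_S=-0.666667; launch V₁=10·50/60=8.333333
k=0 src: V=8.3333
k=1 load: inc=8.333333, refl=8.333333·0.500000=4.1667; V=0.000000+8.333333+4.166667=12.5000
k=2 src: inc=4.166667, refl=4.166667·-0.666667=-2.7778; V=8.333333+4.166667+-2.777778=9.7222
k=3 load: inc=-2.777778, refl=-2.777778·0.500000=-1.3889; V=12.500000+-2.777778+-1.388889=8.3333
k=4 src: inc=-1.388889, refl=-1.388889·-0.666667=0.9259; V=9.722222+-1.388889+0.925926=9.2593
k=5 load: inc=0.925926, refl=0.925926·0.500000=0.4630; V=8.333333+0.925926+0.462963=9.7222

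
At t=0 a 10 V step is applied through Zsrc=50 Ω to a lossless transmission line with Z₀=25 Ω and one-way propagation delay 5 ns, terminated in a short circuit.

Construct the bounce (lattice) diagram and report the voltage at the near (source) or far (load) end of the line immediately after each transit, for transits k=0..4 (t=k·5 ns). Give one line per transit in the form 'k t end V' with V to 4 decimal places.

Γ_L=-1.000000, Γ_S=0.333333; launch V₁=10·25/75=3.333333
k=0 src: V=3.3333
k=1 load: inc=3.333333, refl=3.333333·-1.000000=-3.3333; V=0.000000+3.333333+-3.333333=0.0000
k=2 src: inc=-3.333333, refl=-3.333333·0.333333=-1.1111; V=3.333333+-3.333333+-1.111111=-1.1111
k=3 load: inc=-1.111111, refl=-1.111111·-1.000000=1.1111; V=0.000000+-1.111111+1.111111=0.0000
k=4 src: inc=1.111111, refl=1.111111·0.333333=0.3704; V=-1.111111+1.111111+0.370370=0.3704

0 0 source 3.3333
1 5 load 0.0000
2 10 source -1.1111
3 15 load 0.0000
4 20 source 0.3704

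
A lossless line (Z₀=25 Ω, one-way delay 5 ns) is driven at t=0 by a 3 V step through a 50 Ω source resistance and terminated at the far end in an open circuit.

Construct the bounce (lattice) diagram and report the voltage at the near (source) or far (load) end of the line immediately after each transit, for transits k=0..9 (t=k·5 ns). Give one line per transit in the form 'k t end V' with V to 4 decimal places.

Γ_L=1.000000, Γ_S=0.333333; launch V₁=3·25/75=1.000000
k=0 src: V=1.0000
k=1 load: inc=1.000000, refl=1.000000·1.000000=1.0000; V=0.000000+1.000000+1.000000=2.0000
k=2 src: inc=1.000000, refl=1.000000·0.333333=0.3333; V=1.000000+1.000000+0.333333=2.3333
k=3 load: inc=0.333333, refl=0.333333·1.000000=0.3333; V=2.000000+0.333333+0.333333=2.6667
k=4 src: inc=0.333333, refl=0.333333·0.333333=0.1111; V=2.333333+0.333333+0.111111=2.7778
k=5 load: inc=0.111111, refl=0.111111·1.000000=0.1111; V=2.666667+0.111111+0.111111=2.8889
k=6 src: inc=0.111111, refl=0.111111·0.333333=0.0370; V=2.777778+0.111111+0.037037=2.9259
k=7 load: inc=0.037037, refl=0.037037·1.000000=0.0370; V=2.888889+0.037037+0.037037=2.9630
k=8 src: inc=0.037037, refl=0.037037·0.333333=0.0123; V=2.925926+0.037037+0.012346=2.9753
k=9 load: inc=0.012346, refl=0.012346·1.000000=0.0123; V=2.962963+0.012346+0.012346=2.9877

0 0 source 1.0000
1 5 load 2.0000
2 10 source 2.3333
3 15 load 2.6667
4 20 source 2.7778
5 25 load 2.8889
6 30 source 2.9259
7 35 load 2.9630
8 40 source 2.9753
9 45 load 2.9877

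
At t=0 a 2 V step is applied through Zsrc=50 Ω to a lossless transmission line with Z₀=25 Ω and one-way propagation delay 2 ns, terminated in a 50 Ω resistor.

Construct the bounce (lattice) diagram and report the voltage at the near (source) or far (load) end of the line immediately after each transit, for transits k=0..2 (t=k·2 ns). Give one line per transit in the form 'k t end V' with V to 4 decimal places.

0 0 source 0.6667
1 2 load 0.8889
2 4 source 0.9630

Γ_L=0.333333, Γ_S=0.333333; launch V₁=2·25/75=0.666667
k=0 src: V=0.6667
k=1 load: inc=0.666667, refl=0.666667·0.333333=0.2222; V=0.000000+0.666667+0.222222=0.8889
k=2 src: inc=0.222222, refl=0.222222·0.333333=0.0741; V=0.666667+0.222222+0.074074=0.9630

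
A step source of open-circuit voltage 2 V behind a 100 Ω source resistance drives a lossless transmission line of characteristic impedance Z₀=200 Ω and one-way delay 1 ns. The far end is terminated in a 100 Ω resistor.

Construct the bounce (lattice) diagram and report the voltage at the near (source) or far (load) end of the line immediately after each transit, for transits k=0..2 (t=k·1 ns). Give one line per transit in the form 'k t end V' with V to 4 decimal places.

0 0 source 1.3333
1 1 load 0.8889
2 2 source 1.0370

Γ_L=-0.333333, Γ_S=-0.333333; launch V₁=2·200/300=1.333333
k=0 src: V=1.3333
k=1 load: inc=1.333333, refl=1.333333·-0.333333=-0.4444; V=0.000000+1.333333+-0.444444=0.8889
k=2 src: inc=-0.444444, refl=-0.444444·-0.333333=0.1481; V=1.333333+-0.444444+0.148148=1.0370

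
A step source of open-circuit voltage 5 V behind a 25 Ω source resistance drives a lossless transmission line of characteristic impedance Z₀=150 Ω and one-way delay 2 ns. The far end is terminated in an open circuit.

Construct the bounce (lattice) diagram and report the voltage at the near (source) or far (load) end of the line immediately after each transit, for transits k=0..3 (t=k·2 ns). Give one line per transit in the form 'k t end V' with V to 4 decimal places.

0 0 source 4.2857
1 2 load 8.5714
2 4 source 5.5102
3 6 load 2.4490

Γ_L=1.000000, Γ_S=-0.714286; launch V₁=5·150/175=4.285714
k=0 src: V=4.2857
k=1 load: inc=4.285714, refl=4.285714·1.000000=4.2857; V=0.000000+4.285714+4.285714=8.5714
k=2 src: inc=4.285714, refl=4.285714·-0.714286=-3.0612; V=4.285714+4.285714+-3.061224=5.5102
k=3 load: inc=-3.061224, refl=-3.061224·1.000000=-3.0612; V=8.571429+-3.061224+-3.061224=2.4490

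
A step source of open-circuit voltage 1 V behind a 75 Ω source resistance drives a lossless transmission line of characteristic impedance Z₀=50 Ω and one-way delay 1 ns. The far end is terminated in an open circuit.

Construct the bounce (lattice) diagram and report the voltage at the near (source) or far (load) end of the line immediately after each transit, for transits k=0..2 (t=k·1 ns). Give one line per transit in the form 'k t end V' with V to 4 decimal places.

0 0 source 0.4000
1 1 load 0.8000
2 2 source 0.8800

Γ_L=1.000000, Γ_S=0.200000; launch V₁=1·50/125=0.400000
k=0 src: V=0.4000
k=1 load: inc=0.400000, refl=0.400000·1.000000=0.4000; V=0.000000+0.400000+0.400000=0.8000
k=2 src: inc=0.400000, refl=0.400000·0.200000=0.0800; V=0.400000+0.400000+0.080000=0.8800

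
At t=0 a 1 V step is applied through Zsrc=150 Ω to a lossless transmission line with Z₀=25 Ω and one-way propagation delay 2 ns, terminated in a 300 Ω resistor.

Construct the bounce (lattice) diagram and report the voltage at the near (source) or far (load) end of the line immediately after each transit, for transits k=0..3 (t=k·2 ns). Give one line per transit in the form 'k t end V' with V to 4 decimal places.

0 0 source 0.1429
1 2 load 0.2637
2 4 source 0.3501
3 6 load 0.4231

Γ_L=0.846154, Γ_S=0.714286; launch V₁=1·25/175=0.142857
k=0 src: V=0.1429
k=1 load: inc=0.142857, refl=0.142857·0.846154=0.1209; V=0.000000+0.142857+0.120879=0.2637
k=2 src: inc=0.120879, refl=0.120879·0.714286=0.0863; V=0.142857+0.120879+0.086342=0.3501
k=3 load: inc=0.086342, refl=0.086342·0.846154=0.0731; V=0.263736+0.086342+0.073059=0.4231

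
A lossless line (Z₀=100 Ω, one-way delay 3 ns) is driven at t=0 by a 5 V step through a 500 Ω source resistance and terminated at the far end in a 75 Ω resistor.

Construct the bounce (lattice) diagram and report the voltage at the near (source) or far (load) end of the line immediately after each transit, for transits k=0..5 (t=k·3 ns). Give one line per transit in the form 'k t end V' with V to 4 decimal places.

Γ_L=-0.142857, Γ_S=0.666667; launch V₁=5·100/600=0.833333
k=0 src: V=0.8333
k=1 load: inc=0.833333, refl=0.833333·-0.142857=-0.1190; V=0.000000+0.833333+-0.119048=0.7143
k=2 src: inc=-0.119048, refl=-0.119048·0.666667=-0.0794; V=0.833333+-0.119048+-0.079365=0.6349
k=3 load: inc=-0.079365, refl=-0.079365·-0.142857=0.0113; V=0.714286+-0.079365+0.011338=0.6463
k=4 src: inc=0.011338, refl=0.011338·0.666667=0.0076; V=0.634921+0.011338+0.007559=0.6538
k=5 load: inc=0.007559, refl=0.007559·-0.142857=-0.0011; V=0.646259+0.007559+-0.001080=0.6527

0 0 source 0.8333
1 3 load 0.7143
2 6 source 0.6349
3 9 load 0.6463
4 12 source 0.6538
5 15 load 0.6527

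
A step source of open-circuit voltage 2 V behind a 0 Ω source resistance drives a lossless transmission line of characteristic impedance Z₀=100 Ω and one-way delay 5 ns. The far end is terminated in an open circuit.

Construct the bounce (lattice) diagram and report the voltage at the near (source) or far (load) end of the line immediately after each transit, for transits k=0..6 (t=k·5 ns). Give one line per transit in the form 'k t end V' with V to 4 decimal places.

Γ_L=1.000000, Γ_S=-1.000000; launch V₁=2·100/100=2.000000
k=0 src: V=2.0000
k=1 load: inc=2.000000, refl=2.000000·1.000000=2.0000; V=0.000000+2.000000+2.000000=4.0000
k=2 src: inc=2.000000, refl=2.000000·-1.000000=-2.0000; V=2.000000+2.000000+-2.000000=2.0000
k=3 load: inc=-2.000000, refl=-2.000000·1.000000=-2.0000; V=4.000000+-2.000000+-2.000000=0.0000
k=4 src: inc=-2.000000, refl=-2.000000·-1.000000=2.0000; V=2.000000+-2.000000+2.000000=2.0000
k=5 load: inc=2.000000, refl=2.000000·1.000000=2.0000; V=0.000000+2.000000+2.000000=4.0000
k=6 src: inc=2.000000, refl=2.000000·-1.000000=-2.0000; V=2.000000+2.000000+-2.000000=2.0000

0 0 source 2.0000
1 5 load 4.0000
2 10 source 2.0000
3 15 load 0.0000
4 20 source 2.0000
5 25 load 4.0000
6 30 source 2.0000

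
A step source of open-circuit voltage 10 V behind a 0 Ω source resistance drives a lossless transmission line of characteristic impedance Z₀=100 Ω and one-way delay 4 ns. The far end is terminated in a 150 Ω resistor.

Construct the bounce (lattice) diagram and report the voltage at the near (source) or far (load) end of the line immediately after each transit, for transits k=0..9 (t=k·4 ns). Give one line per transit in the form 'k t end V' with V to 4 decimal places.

0 0 source 10.0000
1 4 load 12.0000
2 8 source 10.0000
3 12 load 9.6000
4 16 source 10.0000
5 20 load 10.0800
6 24 source 10.0000
7 28 load 9.9840
8 32 source 10.0000
9 36 load 10.0032

Γ_L=0.200000, Γ_S=-1.000000; launch V₁=10·100/100=10.000000
k=0 src: V=10.0000
k=1 load: inc=10.000000, refl=10.000000·0.200000=2.0000; V=0.000000+10.000000+2.000000=12.0000
k=2 src: inc=2.000000, refl=2.000000·-1.000000=-2.0000; V=10.000000+2.000000+-2.000000=10.0000
k=3 load: inc=-2.000000, refl=-2.000000·0.200000=-0.4000; V=12.000000+-2.000000+-0.400000=9.6000
k=4 src: inc=-0.400000, refl=-0.400000·-1.000000=0.4000; V=10.000000+-0.400000+0.400000=10.0000
k=5 load: inc=0.400000, refl=0.400000·0.200000=0.0800; V=9.600000+0.400000+0.080000=10.0800
k=6 src: inc=0.080000, refl=0.080000·-1.000000=-0.0800; V=10.000000+0.080000+-0.080000=10.0000
k=7 load: inc=-0.080000, refl=-0.080000·0.200000=-0.0160; V=10.080000+-0.080000+-0.016000=9.9840
k=8 src: inc=-0.016000, refl=-0.016000·-1.000000=0.0160; V=10.000000+-0.016000+0.016000=10.0000
k=9 load: inc=0.016000, refl=0.016000·0.200000=0.0032; V=9.984000+0.016000+0.003200=10.0032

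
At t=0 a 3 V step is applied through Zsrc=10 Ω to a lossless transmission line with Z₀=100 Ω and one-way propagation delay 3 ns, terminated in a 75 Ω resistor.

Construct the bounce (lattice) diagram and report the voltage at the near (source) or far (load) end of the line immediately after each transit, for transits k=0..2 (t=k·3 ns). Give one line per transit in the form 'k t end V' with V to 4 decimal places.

0 0 source 2.7273
1 3 load 2.3377
2 6 source 2.6564

Γ_L=-0.142857, Γ_S=-0.818182; launch V₁=3·100/110=2.727273
k=0 src: V=2.7273
k=1 load: inc=2.727273, refl=2.727273·-0.142857=-0.3896; V=0.000000+2.727273+-0.389610=2.3377
k=2 src: inc=-0.389610, refl=-0.389610·-0.818182=0.3188; V=2.727273+-0.389610+0.318772=2.6564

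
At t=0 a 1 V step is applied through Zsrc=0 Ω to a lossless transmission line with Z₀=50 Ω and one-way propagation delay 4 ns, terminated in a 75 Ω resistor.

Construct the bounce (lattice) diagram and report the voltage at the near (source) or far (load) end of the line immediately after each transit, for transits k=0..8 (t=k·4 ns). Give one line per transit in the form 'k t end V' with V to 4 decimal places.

0 0 source 1.0000
1 4 load 1.2000
2 8 source 1.0000
3 12 load 0.9600
4 16 source 1.0000
5 20 load 1.0080
6 24 source 1.0000
7 28 load 0.9984
8 32 source 1.0000

Γ_L=0.200000, Γ_S=-1.000000; launch V₁=1·50/50=1.000000
k=0 src: V=1.0000
k=1 load: inc=1.000000, refl=1.000000·0.200000=0.2000; V=0.000000+1.000000+0.200000=1.2000
k=2 src: inc=0.200000, refl=0.200000·-1.000000=-0.2000; V=1.000000+0.200000+-0.200000=1.0000
k=3 load: inc=-0.200000, refl=-0.200000·0.200000=-0.0400; V=1.200000+-0.200000+-0.040000=0.9600
k=4 src: inc=-0.040000, refl=-0.040000·-1.000000=0.0400; V=1.000000+-0.040000+0.040000=1.0000
k=5 load: inc=0.040000, refl=0.040000·0.200000=0.0080; V=0.960000+0.040000+0.008000=1.0080
k=6 src: inc=0.008000, refl=0.008000·-1.000000=-0.0080; V=1.000000+0.008000+-0.008000=1.0000
k=7 load: inc=-0.008000, refl=-0.008000·0.200000=-0.0016; V=1.008000+-0.008000+-0.001600=0.9984
k=8 src: inc=-0.001600, refl=-0.001600·-1.000000=0.0016; V=1.000000+-0.001600+0.001600=1.0000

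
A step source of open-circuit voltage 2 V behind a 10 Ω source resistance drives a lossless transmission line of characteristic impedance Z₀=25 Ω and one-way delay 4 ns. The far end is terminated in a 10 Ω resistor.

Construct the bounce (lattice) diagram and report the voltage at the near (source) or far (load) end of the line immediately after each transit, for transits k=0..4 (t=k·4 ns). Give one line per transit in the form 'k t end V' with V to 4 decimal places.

Γ_L=-0.428571, Γ_S=-0.428571; launch V₁=2·25/35=1.428571
k=0 src: V=1.4286
k=1 load: inc=1.428571, refl=1.428571·-0.428571=-0.6122; V=0.000000+1.428571+-0.612245=0.8163
k=2 src: inc=-0.612245, refl=-0.612245·-0.428571=0.2624; V=1.428571+-0.612245+0.262391=1.0787
k=3 load: inc=0.262391, refl=0.262391·-0.428571=-0.1125; V=0.816327+0.262391+-0.112453=0.9663
k=4 src: inc=-0.112453, refl=-0.112453·-0.428571=0.0482; V=1.078717+-0.112453+0.048194=1.0145

0 0 source 1.4286
1 4 load 0.8163
2 8 source 1.0787
3 12 load 0.9663
4 16 source 1.0145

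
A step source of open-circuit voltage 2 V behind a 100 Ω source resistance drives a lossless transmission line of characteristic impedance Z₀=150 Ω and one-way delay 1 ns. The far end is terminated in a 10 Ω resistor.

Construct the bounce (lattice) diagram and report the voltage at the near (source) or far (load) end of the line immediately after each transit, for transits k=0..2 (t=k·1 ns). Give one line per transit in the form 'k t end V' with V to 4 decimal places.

Γ_L=-0.875000, Γ_S=-0.200000; launch V₁=2·150/250=1.200000
k=0 src: V=1.2000
k=1 load: inc=1.200000, refl=1.200000·-0.875000=-1.0500; V=0.000000+1.200000+-1.050000=0.1500
k=2 src: inc=-1.050000, refl=-1.050000·-0.200000=0.2100; V=1.200000+-1.050000+0.210000=0.3600

0 0 source 1.2000
1 1 load 0.1500
2 2 source 0.3600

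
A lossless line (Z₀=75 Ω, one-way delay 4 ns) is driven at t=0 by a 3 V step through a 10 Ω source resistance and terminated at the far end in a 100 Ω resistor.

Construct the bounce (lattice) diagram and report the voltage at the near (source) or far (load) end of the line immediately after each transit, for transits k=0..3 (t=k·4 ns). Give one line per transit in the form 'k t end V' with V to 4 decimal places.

0 0 source 2.6471
1 4 load 3.0252
2 8 source 2.7360
3 12 load 2.6947

Γ_L=0.142857, Γ_S=-0.764706; launch V₁=3·75/85=2.647059
k=0 src: V=2.6471
k=1 load: inc=2.647059, refl=2.647059·0.142857=0.3782; V=0.000000+2.647059+0.378151=3.0252
k=2 src: inc=0.378151, refl=0.378151·-0.764706=-0.2892; V=2.647059+0.378151+-0.289174=2.7360
k=3 load: inc=-0.289174, refl=-0.289174·0.142857=-0.0413; V=3.025210+-0.289174+-0.041311=2.6947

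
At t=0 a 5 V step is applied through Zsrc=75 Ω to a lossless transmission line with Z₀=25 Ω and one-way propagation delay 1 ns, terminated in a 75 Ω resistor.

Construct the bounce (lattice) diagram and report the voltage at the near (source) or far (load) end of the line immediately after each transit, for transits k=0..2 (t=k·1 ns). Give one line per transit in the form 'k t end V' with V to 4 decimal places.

Γ_L=0.500000, Γ_S=0.500000; launch V₁=5·25/100=1.250000
k=0 src: V=1.2500
k=1 load: inc=1.250000, refl=1.250000·0.500000=0.6250; V=0.000000+1.250000+0.625000=1.8750
k=2 src: inc=0.625000, refl=0.625000·0.500000=0.3125; V=1.250000+0.625000+0.312500=2.1875

0 0 source 1.2500
1 1 load 1.8750
2 2 source 2.1875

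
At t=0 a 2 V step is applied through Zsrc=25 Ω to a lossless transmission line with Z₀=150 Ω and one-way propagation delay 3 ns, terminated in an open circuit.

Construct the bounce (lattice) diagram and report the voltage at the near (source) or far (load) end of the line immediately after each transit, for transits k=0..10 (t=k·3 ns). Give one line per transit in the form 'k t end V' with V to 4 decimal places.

Γ_L=1.000000, Γ_S=-0.714286; launch V₁=2·150/175=1.714286
k=0 src: V=1.7143
k=1 load: inc=1.714286, refl=1.714286·1.000000=1.7143; V=0.000000+1.714286+1.714286=3.4286
k=2 src: inc=1.714286, refl=1.714286·-0.714286=-1.2245; V=1.714286+1.714286+-1.224490=2.2041
k=3 load: inc=-1.224490, refl=-1.224490·1.000000=-1.2245; V=3.428571+-1.224490+-1.224490=0.9796
k=4 src: inc=-1.224490, refl=-1.224490·-0.714286=0.8746; V=2.204082+-1.224490+0.874636=1.8542
k=5 load: inc=0.874636, refl=0.874636·1.000000=0.8746; V=0.979592+0.874636+0.874636=2.7289
k=6 src: inc=0.874636, refl=0.874636·-0.714286=-0.6247; V=1.854227+0.874636+-0.624740=2.1041
k=7 load: inc=-0.624740, refl=-0.624740·1.000000=-0.6247; V=2.728863+-0.624740+-0.624740=1.4794
k=8 src: inc=-0.624740, refl=-0.624740·-0.714286=0.4462; V=2.104123+-0.624740+0.446243=1.9256
k=9 load: inc=0.446243, refl=0.446243·1.000000=0.4462; V=1.479384+0.446243+0.446243=2.3719
k=10 src: inc=0.446243, refl=0.446243·-0.714286=-0.3187; V=1.925626+0.446243+-0.318745=2.0531

0 0 source 1.7143
1 3 load 3.4286
2 6 source 2.2041
3 9 load 0.9796
4 12 source 1.8542
5 15 load 2.7289
6 18 source 2.1041
7 21 load 1.4794
8 24 source 1.9256
9 27 load 2.3719
10 30 source 2.0531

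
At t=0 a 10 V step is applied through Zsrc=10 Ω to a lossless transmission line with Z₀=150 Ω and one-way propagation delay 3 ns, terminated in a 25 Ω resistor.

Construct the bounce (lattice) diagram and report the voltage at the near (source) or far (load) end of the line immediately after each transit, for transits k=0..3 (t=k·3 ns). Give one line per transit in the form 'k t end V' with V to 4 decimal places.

Γ_L=-0.714286, Γ_S=-0.875000; launch V₁=10·150/160=9.375000
k=0 src: V=9.3750
k=1 load: inc=9.375000, refl=9.375000·-0.714286=-6.6964; V=0.000000+9.375000+-6.696429=2.6786
k=2 src: inc=-6.696429, refl=-6.696429·-0.875000=5.8594; V=9.375000+-6.696429+5.859375=8.5379
k=3 load: inc=5.859375, refl=5.859375·-0.714286=-4.1853; V=2.678571+5.859375+-4.185268=4.3527

0 0 source 9.3750
1 3 load 2.6786
2 6 source 8.5379
3 9 load 4.3527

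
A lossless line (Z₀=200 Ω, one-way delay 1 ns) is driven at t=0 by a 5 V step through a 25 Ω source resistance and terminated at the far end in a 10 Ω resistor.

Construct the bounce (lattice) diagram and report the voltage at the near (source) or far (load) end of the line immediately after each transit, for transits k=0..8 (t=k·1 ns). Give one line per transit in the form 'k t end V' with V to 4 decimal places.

Γ_L=-0.904762, Γ_S=-0.777778; launch V₁=5·200/225=4.444444
k=0 src: V=4.4444
k=1 load: inc=4.444444, refl=4.444444·-0.904762=-4.0212; V=0.000000+4.444444+-4.021164=0.4233
k=2 src: inc=-4.021164, refl=-4.021164·-0.777778=3.1276; V=4.444444+-4.021164+3.127572=3.5509
k=3 load: inc=3.127572, refl=3.127572·-0.904762=-2.8297; V=0.423280+3.127572+-2.829708=0.7211
k=4 src: inc=-2.829708, refl=-2.829708·-0.777778=2.2009; V=3.550852+-2.829708+2.200884=2.9220
k=5 load: inc=2.200884, refl=2.200884·-0.904762=-1.9913; V=0.721144+2.200884+-1.991276=0.9308
k=6 src: inc=-1.991276, refl=-1.991276·-0.777778=1.5488; V=2.922028+-1.991276+1.548770=2.4795
k=7 load: inc=1.548770, refl=1.548770·-0.904762=-1.4013; V=0.930752+1.548770+-1.401268=1.0783
k=8 src: inc=-1.401268, refl=-1.401268·-0.777778=1.0899; V=2.479523+-1.401268+1.089875=2.1681

0 0 source 4.4444
1 1 load 0.4233
2 2 source 3.5509
3 3 load 0.7211
4 4 source 2.9220
5 5 load 0.9308
6 6 source 2.4795
7 7 load 1.0783
8 8 source 2.1681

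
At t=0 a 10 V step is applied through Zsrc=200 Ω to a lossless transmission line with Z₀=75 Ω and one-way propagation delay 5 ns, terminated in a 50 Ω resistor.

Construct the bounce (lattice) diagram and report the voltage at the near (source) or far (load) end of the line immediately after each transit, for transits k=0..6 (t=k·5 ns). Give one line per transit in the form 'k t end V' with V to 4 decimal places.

0 0 source 2.7273
1 5 load 2.1818
2 10 source 1.9339
3 15 load 1.9835
4 20 source 2.0060
5 25 load 2.0015
6 30 source 1.9995

Γ_L=-0.200000, Γ_S=0.454545; launch V₁=10·75/275=2.727273
k=0 src: V=2.7273
k=1 load: inc=2.727273, refl=2.727273·-0.200000=-0.5455; V=0.000000+2.727273+-0.545455=2.1818
k=2 src: inc=-0.545455, refl=-0.545455·0.454545=-0.2479; V=2.727273+-0.545455+-0.247934=1.9339
k=3 load: inc=-0.247934, refl=-0.247934·-0.200000=0.0496; V=2.181818+-0.247934+0.049587=1.9835
k=4 src: inc=0.049587, refl=0.049587·0.454545=0.0225; V=1.933884+0.049587+0.022539=2.0060
k=5 load: inc=0.022539, refl=0.022539·-0.200000=-0.0045; V=1.983471+0.022539+-0.004508=2.0015
k=6 src: inc=-0.004508, refl=-0.004508·0.454545=-0.0020; V=2.006011+-0.004508+-0.002049=1.9995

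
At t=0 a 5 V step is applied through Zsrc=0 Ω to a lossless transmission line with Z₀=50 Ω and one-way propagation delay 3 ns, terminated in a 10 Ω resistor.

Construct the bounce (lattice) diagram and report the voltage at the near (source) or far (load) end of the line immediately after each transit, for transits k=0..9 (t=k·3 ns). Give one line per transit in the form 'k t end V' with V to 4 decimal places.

Γ_L=-0.666667, Γ_S=-1.000000; launch V₁=5·50/50=5.000000
k=0 src: V=5.0000
k=1 load: inc=5.000000, refl=5.000000·-0.666667=-3.3333; V=0.000000+5.000000+-3.333333=1.6667
k=2 src: inc=-3.333333, refl=-3.333333·-1.000000=3.3333; V=5.000000+-3.333333+3.333333=5.0000
k=3 load: inc=3.333333, refl=3.333333·-0.666667=-2.2222; V=1.666667+3.333333+-2.222222=2.7778
k=4 src: inc=-2.222222, refl=-2.222222·-1.000000=2.2222; V=5.000000+-2.222222+2.222222=5.0000
k=5 load: inc=2.222222, refl=2.222222·-0.666667=-1.4815; V=2.777778+2.222222+-1.481481=3.5185
k=6 src: inc=-1.481481, refl=-1.481481·-1.000000=1.4815; V=5.000000+-1.481481+1.481481=5.0000
k=7 load: inc=1.481481, refl=1.481481·-0.666667=-0.9877; V=3.518519+1.481481+-0.987654=4.0123
k=8 src: inc=-0.987654, refl=-0.987654·-1.000000=0.9877; V=5.000000+-0.987654+0.987654=5.0000
k=9 load: inc=0.987654, refl=0.987654·-0.666667=-0.6584; V=4.012346+0.987654+-0.658436=4.3416

0 0 source 5.0000
1 3 load 1.6667
2 6 source 5.0000
3 9 load 2.7778
4 12 source 5.0000
5 15 load 3.5185
6 18 source 5.0000
7 21 load 4.0123
8 24 source 5.0000
9 27 load 4.3416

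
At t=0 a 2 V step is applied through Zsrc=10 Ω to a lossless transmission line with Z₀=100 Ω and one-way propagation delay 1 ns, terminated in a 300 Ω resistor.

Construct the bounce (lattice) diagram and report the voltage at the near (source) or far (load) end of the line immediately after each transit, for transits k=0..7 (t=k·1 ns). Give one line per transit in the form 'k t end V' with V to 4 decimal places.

Γ_L=0.500000, Γ_S=-0.818182; launch V₁=2·100/110=1.818182
k=0 src: V=1.8182
k=1 load: inc=1.818182, refl=1.818182·0.500000=0.9091; V=0.000000+1.818182+0.909091=2.7273
k=2 src: inc=0.909091, refl=0.909091·-0.818182=-0.7438; V=1.818182+0.909091+-0.743802=1.9835
k=3 load: inc=-0.743802, refl=-0.743802·0.500000=-0.3719; V=2.727273+-0.743802+-0.371901=1.6116
k=4 src: inc=-0.371901, refl=-0.371901·-0.818182=0.3043; V=1.983471+-0.371901+0.304282=1.9159
k=5 load: inc=0.304282, refl=0.304282·0.500000=0.1521; V=1.611570+0.304282+0.152141=2.0680
k=6 src: inc=0.152141, refl=0.152141·-0.818182=-0.1245; V=1.915853+0.152141+-0.124479=1.9435
k=7 load: inc=-0.124479, refl=-0.124479·0.500000=-0.0622; V=2.067994+-0.124479+-0.062240=1.8813

0 0 source 1.8182
1 1 load 2.7273
2 2 source 1.9835
3 3 load 1.6116
4 4 source 1.9159
5 5 load 2.0680
6 6 source 1.9435
7 7 load 1.8813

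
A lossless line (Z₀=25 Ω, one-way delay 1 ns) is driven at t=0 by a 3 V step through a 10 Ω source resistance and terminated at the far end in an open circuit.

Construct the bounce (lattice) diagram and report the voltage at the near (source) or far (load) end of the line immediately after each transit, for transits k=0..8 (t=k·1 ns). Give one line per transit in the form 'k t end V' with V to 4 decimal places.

0 0 source 2.1429
1 1 load 4.2857
2 2 source 3.3673
3 3 load 2.4490
4 4 source 2.8426
5 5 load 3.2362
6 6 source 3.0675
7 7 load 2.8988
8 8 source 2.9711

Γ_L=1.000000, Γ_S=-0.428571; launch V₁=3·25/35=2.142857
k=0 src: V=2.1429
k=1 load: inc=2.142857, refl=2.142857·1.000000=2.1429; V=0.000000+2.142857+2.142857=4.2857
k=2 src: inc=2.142857, refl=2.142857·-0.428571=-0.9184; V=2.142857+2.142857+-0.918367=3.3673
k=3 load: inc=-0.918367, refl=-0.918367·1.000000=-0.9184; V=4.285714+-0.918367+-0.918367=2.4490
k=4 src: inc=-0.918367, refl=-0.918367·-0.428571=0.3936; V=3.367347+-0.918367+0.393586=2.8426
k=5 load: inc=0.393586, refl=0.393586·1.000000=0.3936; V=2.448980+0.393586+0.393586=3.2362
k=6 src: inc=0.393586, refl=0.393586·-0.428571=-0.1687; V=2.842566+0.393586+-0.168680=3.0675
k=7 load: inc=-0.168680, refl=-0.168680·1.000000=-0.1687; V=3.236152+-0.168680+-0.168680=2.8988
k=8 src: inc=-0.168680, refl=-0.168680·-0.428571=0.0723; V=3.067472+-0.168680+0.072291=2.9711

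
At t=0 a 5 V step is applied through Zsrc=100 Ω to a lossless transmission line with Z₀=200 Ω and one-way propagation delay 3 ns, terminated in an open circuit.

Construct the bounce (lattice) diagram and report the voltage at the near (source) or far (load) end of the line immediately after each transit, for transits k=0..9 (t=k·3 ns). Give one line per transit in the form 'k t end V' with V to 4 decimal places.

0 0 source 3.3333
1 3 load 6.6667
2 6 source 5.5556
3 9 load 4.4444
4 12 source 4.8148
5 15 load 5.1852
6 18 source 5.0617
7 21 load 4.9383
8 24 source 4.9794
9 27 load 5.0206

Γ_L=1.000000, Γ_S=-0.333333; launch V₁=5·200/300=3.333333
k=0 src: V=3.3333
k=1 load: inc=3.333333, refl=3.333333·1.000000=3.3333; V=0.000000+3.333333+3.333333=6.6667
k=2 src: inc=3.333333, refl=3.333333·-0.333333=-1.1111; V=3.333333+3.333333+-1.111111=5.5556
k=3 load: inc=-1.111111, refl=-1.111111·1.000000=-1.1111; V=6.666667+-1.111111+-1.111111=4.4444
k=4 src: inc=-1.111111, refl=-1.111111·-0.333333=0.3704; V=5.555556+-1.111111+0.370370=4.8148
k=5 load: inc=0.370370, refl=0.370370·1.000000=0.3704; V=4.444444+0.370370+0.370370=5.1852
k=6 src: inc=0.370370, refl=0.370370·-0.333333=-0.1235; V=4.814815+0.370370+-0.123457=5.0617
k=7 load: inc=-0.123457, refl=-0.123457·1.000000=-0.1235; V=5.185185+-0.123457+-0.123457=4.9383
k=8 src: inc=-0.123457, refl=-0.123457·-0.333333=0.0412; V=5.061728+-0.123457+0.041152=4.9794
k=9 load: inc=0.041152, refl=0.041152·1.000000=0.0412; V=4.938272+0.041152+0.041152=5.0206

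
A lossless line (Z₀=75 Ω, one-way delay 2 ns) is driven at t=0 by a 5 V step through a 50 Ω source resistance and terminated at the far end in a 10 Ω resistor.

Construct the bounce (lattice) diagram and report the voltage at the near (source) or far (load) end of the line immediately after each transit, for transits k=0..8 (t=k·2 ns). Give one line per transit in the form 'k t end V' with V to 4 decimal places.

Γ_L=-0.764706, Γ_S=-0.200000; launch V₁=5·75/125=3.000000
k=0 src: V=3.0000
k=1 load: inc=3.000000, refl=3.000000·-0.764706=-2.2941; V=0.000000+3.000000+-2.294118=0.7059
k=2 src: inc=-2.294118, refl=-2.294118·-0.200000=0.4588; V=3.000000+-2.294118+0.458824=1.1647
k=3 load: inc=0.458824, refl=0.458824·-0.764706=-0.3509; V=0.705882+0.458824+-0.350865=0.8138
k=4 src: inc=-0.350865, refl=-0.350865·-0.200000=0.0702; V=1.164706+-0.350865+0.070173=0.8840
k=5 load: inc=0.070173, refl=0.070173·-0.764706=-0.0537; V=0.813841+0.070173+-0.053662=0.8304
k=6 src: inc=-0.053662, refl=-0.053662·-0.200000=0.0107; V=0.884014+-0.053662+0.010732=0.8411
k=7 load: inc=0.010732, refl=0.010732·-0.764706=-0.0082; V=0.830352+0.010732+-0.008207=0.8329
k=8 src: inc=-0.008207, refl=-0.008207·-0.200000=0.0016; V=0.841084+-0.008207+0.001641=0.8345

0 0 source 3.0000
1 2 load 0.7059
2 4 source 1.1647
3 6 load 0.8138
4 8 source 0.8840
5 10 load 0.8304
6 12 source 0.8411
7 14 load 0.8329
8 16 source 0.8345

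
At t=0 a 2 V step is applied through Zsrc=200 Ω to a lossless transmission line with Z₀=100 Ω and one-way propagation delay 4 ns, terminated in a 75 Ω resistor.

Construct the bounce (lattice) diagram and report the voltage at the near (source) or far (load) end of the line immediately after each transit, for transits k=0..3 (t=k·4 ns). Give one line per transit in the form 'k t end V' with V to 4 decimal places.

0 0 source 0.6667
1 4 load 0.5714
2 8 source 0.5397
3 12 load 0.5442

Γ_L=-0.142857, Γ_S=0.333333; launch V₁=2·100/300=0.666667
k=0 src: V=0.6667
k=1 load: inc=0.666667, refl=0.666667·-0.142857=-0.0952; V=0.000000+0.666667+-0.095238=0.5714
k=2 src: inc=-0.095238, refl=-0.095238·0.333333=-0.0317; V=0.666667+-0.095238+-0.031746=0.5397
k=3 load: inc=-0.031746, refl=-0.031746·-0.142857=0.0045; V=0.571429+-0.031746+0.004535=0.5442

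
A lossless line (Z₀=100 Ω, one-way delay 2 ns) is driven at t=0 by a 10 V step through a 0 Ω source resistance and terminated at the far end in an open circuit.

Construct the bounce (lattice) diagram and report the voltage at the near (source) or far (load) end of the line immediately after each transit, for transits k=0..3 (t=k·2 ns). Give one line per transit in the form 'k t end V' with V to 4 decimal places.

0 0 source 10.0000
1 2 load 20.0000
2 4 source 10.0000
3 6 load 0.0000

Γ_L=1.000000, Γ_S=-1.000000; launch V₁=10·100/100=10.000000
k=0 src: V=10.0000
k=1 load: inc=10.000000, refl=10.000000·1.000000=10.0000; V=0.000000+10.000000+10.000000=20.0000
k=2 src: inc=10.000000, refl=10.000000·-1.000000=-10.0000; V=10.000000+10.000000+-10.000000=10.0000
k=3 load: inc=-10.000000, refl=-10.000000·1.000000=-10.0000; V=20.000000+-10.000000+-10.000000=0.0000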